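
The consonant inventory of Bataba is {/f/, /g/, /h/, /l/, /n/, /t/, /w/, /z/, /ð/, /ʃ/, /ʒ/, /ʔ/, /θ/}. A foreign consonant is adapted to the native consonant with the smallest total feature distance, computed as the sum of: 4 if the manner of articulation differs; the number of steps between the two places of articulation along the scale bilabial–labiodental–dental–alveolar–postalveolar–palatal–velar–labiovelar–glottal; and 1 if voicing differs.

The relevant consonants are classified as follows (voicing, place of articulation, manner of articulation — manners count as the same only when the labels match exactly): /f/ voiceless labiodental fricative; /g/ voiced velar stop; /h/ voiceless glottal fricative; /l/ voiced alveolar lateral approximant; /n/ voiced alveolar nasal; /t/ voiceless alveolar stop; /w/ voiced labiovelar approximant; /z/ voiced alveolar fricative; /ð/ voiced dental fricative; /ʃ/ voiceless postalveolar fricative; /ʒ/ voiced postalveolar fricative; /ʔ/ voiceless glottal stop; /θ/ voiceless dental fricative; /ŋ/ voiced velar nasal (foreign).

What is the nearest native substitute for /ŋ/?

/n/ is closest: same manner (nasal), place distance 3 (velar→alveolar), same voicing; total 3. Next closest is /g/ at distance 4.

n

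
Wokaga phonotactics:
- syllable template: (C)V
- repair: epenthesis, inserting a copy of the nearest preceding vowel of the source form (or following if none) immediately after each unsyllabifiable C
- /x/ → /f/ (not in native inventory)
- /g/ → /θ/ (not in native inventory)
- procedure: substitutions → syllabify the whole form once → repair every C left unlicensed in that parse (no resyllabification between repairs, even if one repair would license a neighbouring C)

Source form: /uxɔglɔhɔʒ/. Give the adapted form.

Substitution: /x/ → /f/, /g/ → /θ/, giving /ufɔθlɔhɔʒ/.
Under (C)V, the unsyllabifiable consonants are /θ/, /ʒ/ (no codas are permitted; onsets are limited to one consonant).
Each unlicensed consonant becomes the onset of a new syllable: /θ/ → /θɔ/, /ʒ/ → /ʒɔ/.

ufɔθɔlɔhɔʒɔ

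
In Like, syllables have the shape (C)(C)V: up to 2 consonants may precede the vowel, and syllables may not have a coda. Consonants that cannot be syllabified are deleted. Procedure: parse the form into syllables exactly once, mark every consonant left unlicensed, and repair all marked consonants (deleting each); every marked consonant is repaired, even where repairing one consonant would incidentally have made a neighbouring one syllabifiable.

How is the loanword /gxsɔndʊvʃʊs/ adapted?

xsɔndʊvʃʊ

The consonants /g/, /s/ cannot be parsed into a legal (C)(C)V syllable (no codas are permitted; onsets may contain at most 2 consonants).
Deletion applies to /g/, /s/.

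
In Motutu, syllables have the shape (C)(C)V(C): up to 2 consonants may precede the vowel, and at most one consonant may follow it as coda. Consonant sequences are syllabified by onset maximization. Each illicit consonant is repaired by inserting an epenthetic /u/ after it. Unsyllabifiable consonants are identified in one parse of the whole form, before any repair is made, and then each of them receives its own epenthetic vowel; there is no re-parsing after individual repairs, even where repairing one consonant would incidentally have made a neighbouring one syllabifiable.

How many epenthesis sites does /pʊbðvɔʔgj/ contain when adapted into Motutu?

2

The unsyllabifiable consonants are /g/, /j/; each receives one epenthetic vowel.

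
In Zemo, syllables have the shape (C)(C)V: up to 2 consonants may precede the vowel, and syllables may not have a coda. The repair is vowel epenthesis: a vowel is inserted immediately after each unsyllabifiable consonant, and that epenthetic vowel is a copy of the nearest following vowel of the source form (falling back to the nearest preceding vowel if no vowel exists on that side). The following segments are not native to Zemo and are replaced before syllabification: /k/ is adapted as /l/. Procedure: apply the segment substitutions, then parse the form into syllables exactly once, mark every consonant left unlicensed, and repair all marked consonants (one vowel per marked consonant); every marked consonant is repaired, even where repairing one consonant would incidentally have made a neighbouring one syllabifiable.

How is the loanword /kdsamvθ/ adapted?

Substitution: /k/ → /l/, giving /ldsamvθ/.
The consonants /l/, /m/, /v/, /θ/ cannot be parsed into a legal (C)(C)V syllable (no codas are permitted; onsets may contain at most 2 consonants).
Inserting the epenthetic vowel yields /l/ → /la/, /m/ → /ma/, /v/ → /va/, /θ/ → /θa/.

ladsamavaθa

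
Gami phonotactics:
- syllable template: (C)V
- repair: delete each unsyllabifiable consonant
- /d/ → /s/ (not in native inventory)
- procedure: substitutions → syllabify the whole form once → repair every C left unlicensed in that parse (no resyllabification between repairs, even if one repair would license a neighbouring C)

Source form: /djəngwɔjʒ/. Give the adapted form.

jəwɔ

Substitution: /d/ → /s/, giving /sjəngwɔjʒ/.
Under (C)V, the unsyllabifiable consonants are /s/, /n/, /g/, /j/, /ʒ/ (no codas are permitted; onsets are limited to one consonant).
Each unlicensed consonant is deleted: /s/, /n/, /g/, /j/, /ʒ/.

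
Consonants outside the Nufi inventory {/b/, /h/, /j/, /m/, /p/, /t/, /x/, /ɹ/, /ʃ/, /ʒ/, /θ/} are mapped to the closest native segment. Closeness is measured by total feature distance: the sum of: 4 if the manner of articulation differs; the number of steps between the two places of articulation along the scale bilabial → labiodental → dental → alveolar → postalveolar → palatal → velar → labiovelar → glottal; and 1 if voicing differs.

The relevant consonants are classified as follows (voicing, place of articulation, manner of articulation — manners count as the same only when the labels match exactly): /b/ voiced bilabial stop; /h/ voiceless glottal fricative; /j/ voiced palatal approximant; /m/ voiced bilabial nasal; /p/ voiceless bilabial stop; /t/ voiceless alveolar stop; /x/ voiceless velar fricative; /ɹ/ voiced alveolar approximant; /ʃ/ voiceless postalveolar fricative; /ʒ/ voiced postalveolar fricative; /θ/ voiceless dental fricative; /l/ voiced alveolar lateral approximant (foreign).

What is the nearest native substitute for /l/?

/ɹ/ is closest: manner differs (lateral approximant→approximant, +4), place distance 0 (alveolar→alveolar), same voicing; total 4. Next closest is /t/ at distance 5.

ɹ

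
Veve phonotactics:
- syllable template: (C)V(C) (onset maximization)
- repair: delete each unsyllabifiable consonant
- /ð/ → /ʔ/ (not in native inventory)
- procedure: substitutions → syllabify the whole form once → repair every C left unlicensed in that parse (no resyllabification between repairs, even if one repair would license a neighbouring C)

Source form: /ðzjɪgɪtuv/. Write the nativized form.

Substitution: /ð/ → /ʔ/, giving /ʔzjɪgɪtuv/.
Under (C)V(C), the unsyllabifiable consonants are /ʔ/, /z/ (at most one coda consonant is licensed; onsets are limited to one consonant).
Deleting the stranded consonants removes /ʔ/, /z/.

jɪgɪtuv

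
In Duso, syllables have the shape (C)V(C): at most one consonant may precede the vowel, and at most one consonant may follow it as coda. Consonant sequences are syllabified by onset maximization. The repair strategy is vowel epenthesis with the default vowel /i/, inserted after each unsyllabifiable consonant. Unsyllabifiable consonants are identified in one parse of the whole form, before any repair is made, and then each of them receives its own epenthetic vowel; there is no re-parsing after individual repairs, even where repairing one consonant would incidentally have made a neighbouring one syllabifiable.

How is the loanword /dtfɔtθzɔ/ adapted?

ditifɔtθizɔ

Under (C)V(C), the unsyllabifiable consonants are /d/, /t/, /θ/ (at most one coda consonant is licensed; onsets are limited to one consonant).
Each unlicensed consonant becomes the onset of a new syllable: /d/ → /di/, /t/ → /ti/, /θ/ → /θi/.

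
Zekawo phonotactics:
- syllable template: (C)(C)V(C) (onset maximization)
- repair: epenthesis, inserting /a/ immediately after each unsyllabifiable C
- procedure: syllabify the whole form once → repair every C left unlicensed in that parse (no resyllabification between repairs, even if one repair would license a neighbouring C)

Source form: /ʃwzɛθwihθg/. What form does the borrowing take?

The consonants /ʃ/, /θ/, /g/ cannot be parsed into a legal (C)(C)V(C) syllable (at most one coda consonant is licensed; onsets may contain at most 2 consonants).
Epenthesis after each stranded consonant: /ʃ/ → /ʃa/, /θ/ → /θa/, /g/ → /ga/.

ʃawzɛθwihθaga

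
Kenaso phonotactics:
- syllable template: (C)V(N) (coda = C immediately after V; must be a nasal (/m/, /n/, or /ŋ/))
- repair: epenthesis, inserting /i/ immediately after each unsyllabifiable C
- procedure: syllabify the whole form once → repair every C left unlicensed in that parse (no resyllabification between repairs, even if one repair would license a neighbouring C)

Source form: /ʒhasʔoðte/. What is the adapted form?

Syllabifying with onset maximization leaves /ʒ/, /s/, /ð/ stranded (only a nasal (/m/, /n/, or /ŋ/) is licensed in coda position; onsets are limited to one consonant).
Each unlicensed consonant becomes the onset of a new syllable: /ʒ/ → /ʒi/, /s/ → /si/, /ð/ → /ði/.

ʒihasiʔoðite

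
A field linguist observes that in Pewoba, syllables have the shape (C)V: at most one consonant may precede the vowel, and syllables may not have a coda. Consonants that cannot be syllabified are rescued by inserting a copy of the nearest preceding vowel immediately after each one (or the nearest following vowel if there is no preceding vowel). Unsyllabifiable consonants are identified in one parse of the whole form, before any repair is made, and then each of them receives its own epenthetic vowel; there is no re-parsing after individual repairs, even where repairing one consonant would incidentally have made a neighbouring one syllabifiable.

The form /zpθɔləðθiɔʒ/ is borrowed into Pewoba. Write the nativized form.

zɔpɔθɔləðəθiɔʒɔ

The consonants /z/, /p/, /ð/, /ʒ/ cannot be parsed into a legal (C)V syllable (no codas are permitted; onsets are limited to one consonant).
Each unlicensed consonant becomes the onset of a new syllable: /z/ → /zɔ/, /p/ → /pɔ/, /ð/ → /ðə/, /ʒ/ → /ʒɔ/.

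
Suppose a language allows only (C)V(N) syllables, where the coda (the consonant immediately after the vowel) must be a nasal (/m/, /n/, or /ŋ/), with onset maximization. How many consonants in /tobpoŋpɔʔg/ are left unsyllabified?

Syllabifying with onset maximization leaves /b/, /ʔ/, /g/ stranded (only a nasal (/m/, /n/, or /ŋ/) is licensed in coda position; onsets are limited to one consonant).

3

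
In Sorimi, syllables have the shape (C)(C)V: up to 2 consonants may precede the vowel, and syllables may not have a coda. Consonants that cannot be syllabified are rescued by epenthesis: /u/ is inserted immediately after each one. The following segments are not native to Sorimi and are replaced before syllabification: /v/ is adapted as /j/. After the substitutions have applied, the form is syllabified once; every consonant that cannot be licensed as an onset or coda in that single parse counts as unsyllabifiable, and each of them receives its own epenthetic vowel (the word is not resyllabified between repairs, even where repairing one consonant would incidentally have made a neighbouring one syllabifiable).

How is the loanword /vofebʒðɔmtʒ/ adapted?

Substitution: /v/ → /j/, giving /jofebʒðɔmtʒ/.
The consonants /b/, /m/, /t/, /ʒ/ cannot be parsed into a legal (C)(C)V syllable (no codas are permitted; onsets may contain at most 2 consonants).
Epenthesis after each stranded consonant: /b/ → /bu/, /m/ → /mu/, /t/ → /tu/, /ʒ/ → /ʒu/.

jofebuʒðɔmutuʒu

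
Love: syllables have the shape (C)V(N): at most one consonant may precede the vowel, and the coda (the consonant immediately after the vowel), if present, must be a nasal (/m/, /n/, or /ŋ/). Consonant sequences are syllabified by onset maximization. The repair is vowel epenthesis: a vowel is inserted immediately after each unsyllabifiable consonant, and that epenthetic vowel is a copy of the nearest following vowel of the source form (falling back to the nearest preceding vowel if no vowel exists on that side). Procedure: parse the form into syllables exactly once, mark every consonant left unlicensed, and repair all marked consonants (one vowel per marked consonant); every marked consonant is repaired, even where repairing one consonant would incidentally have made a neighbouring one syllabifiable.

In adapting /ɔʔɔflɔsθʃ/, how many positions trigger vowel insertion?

4

The unsyllabifiable consonants are /f/, /s/, /θ/, /ʃ/; each receives one epenthetic vowel.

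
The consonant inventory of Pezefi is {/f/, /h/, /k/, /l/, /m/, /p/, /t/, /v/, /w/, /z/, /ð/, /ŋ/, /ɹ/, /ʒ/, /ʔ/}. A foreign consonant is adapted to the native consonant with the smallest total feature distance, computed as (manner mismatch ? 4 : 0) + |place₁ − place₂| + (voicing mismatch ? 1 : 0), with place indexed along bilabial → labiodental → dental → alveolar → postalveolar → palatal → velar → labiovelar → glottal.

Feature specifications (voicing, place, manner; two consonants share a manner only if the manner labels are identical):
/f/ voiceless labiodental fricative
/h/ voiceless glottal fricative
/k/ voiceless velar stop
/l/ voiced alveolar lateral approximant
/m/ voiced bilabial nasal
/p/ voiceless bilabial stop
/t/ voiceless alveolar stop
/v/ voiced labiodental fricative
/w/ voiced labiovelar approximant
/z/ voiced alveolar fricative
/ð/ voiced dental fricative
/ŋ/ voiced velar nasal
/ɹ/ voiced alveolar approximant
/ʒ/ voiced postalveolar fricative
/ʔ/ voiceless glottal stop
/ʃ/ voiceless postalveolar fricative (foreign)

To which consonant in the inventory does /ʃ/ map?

/ʒ/ is closest: same manner (fricative), place distance 0 (postalveolar→postalveolar), voicing differs (+1); total 1. Next closest is /z/ at distance 2.

ʒ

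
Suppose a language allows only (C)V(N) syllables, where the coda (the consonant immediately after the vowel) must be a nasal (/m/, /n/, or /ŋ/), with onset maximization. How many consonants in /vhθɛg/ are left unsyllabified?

3

Syllabifying with onset maximization leaves /v/, /h/, /g/ stranded (only a nasal (/m/, /n/, or /ŋ/) is licensed in coda position; onsets are limited to one consonant).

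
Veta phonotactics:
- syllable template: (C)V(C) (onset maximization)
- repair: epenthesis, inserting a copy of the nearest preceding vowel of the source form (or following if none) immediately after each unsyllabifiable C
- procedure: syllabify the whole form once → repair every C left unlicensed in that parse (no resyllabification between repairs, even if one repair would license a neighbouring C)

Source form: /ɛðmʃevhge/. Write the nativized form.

The consonants /m/, /h/ cannot be parsed into a legal (C)V(C) syllable (at most one coda consonant is licensed; onsets are limited to one consonant).
Inserting the epenthetic vowel yields /m/ → /mɛ/, /h/ → /he/.

ɛðmɛʃevhege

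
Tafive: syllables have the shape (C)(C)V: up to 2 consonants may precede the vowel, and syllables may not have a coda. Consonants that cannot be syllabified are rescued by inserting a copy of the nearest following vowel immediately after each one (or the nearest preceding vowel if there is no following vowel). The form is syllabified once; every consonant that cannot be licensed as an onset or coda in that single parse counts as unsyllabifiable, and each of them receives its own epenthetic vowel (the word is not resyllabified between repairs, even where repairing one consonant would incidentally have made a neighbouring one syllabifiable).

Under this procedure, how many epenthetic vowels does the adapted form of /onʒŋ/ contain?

3

The unsyllabifiable consonants are /n/, /ʒ/, /ŋ/; each receives one epenthetic vowel.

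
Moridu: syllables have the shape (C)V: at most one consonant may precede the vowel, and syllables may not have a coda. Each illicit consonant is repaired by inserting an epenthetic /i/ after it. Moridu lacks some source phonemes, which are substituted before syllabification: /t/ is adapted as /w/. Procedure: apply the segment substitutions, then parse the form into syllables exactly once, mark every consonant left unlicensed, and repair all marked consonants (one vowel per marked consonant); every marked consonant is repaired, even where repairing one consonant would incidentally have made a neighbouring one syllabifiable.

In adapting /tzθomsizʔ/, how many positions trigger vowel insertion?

5

After substitution the input is /wzθomsizʔ/.
The unsyllabifiable consonants are /w/, /z/, /m/, /z/, /ʔ/; each receives one epenthetic vowel.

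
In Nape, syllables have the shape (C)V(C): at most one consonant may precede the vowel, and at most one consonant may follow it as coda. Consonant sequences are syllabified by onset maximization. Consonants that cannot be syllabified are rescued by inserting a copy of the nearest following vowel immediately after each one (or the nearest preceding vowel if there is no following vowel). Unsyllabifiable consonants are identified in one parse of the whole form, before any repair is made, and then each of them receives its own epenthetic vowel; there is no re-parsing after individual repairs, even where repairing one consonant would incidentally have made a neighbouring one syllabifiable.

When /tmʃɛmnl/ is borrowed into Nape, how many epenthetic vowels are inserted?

The unsyllabifiable consonants are /t/, /m/, /n/, /l/; each receives one epenthetic vowel.

4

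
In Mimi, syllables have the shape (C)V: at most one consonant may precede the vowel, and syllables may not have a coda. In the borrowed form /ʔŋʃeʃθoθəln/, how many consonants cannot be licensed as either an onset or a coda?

5

The consonants /ʔ/, /ŋ/, /ʃ/, /l/, /n/ cannot be parsed into a legal (C)V syllable (no codas are permitted; onsets are limited to one consonant).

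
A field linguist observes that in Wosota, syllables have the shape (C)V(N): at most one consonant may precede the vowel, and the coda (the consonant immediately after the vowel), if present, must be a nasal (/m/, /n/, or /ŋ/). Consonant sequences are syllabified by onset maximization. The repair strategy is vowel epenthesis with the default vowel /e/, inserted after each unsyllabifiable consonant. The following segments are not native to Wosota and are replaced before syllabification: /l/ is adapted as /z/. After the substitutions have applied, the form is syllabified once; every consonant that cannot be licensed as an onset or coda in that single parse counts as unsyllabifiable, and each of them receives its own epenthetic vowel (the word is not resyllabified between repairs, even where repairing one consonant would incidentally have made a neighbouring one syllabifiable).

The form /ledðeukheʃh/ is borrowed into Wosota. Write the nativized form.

zedeðeukeheʃehe

Substitution: /l/ → /z/, giving /zedðeukheʃh/.
The consonants /d/, /k/, /ʃ/, /h/ cannot be parsed into a legal (C)V(N) syllable (only a nasal (/m/, /n/, or /ŋ/) is licensed in coda position; onsets are limited to one consonant).
Epenthesis after each stranded consonant: /d/ → /de/, /k/ → /ke/, /ʃ/ → /ʃe/, /h/ → /he/.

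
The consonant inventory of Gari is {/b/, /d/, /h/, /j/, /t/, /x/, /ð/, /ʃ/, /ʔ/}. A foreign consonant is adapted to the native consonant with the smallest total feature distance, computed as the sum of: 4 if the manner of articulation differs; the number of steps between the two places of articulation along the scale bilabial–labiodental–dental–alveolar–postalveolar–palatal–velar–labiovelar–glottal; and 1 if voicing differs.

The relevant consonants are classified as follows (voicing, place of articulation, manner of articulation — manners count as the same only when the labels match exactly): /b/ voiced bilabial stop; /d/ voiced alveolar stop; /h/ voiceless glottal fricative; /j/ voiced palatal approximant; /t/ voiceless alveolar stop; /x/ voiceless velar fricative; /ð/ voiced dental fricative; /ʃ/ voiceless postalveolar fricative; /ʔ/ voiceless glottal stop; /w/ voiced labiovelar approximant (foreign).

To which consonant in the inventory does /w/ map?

j

/j/ is closest: same manner (approximant), place distance 2 (labiovelar→palatal), same voicing; total 2. Next closest is /h/ at distance 6.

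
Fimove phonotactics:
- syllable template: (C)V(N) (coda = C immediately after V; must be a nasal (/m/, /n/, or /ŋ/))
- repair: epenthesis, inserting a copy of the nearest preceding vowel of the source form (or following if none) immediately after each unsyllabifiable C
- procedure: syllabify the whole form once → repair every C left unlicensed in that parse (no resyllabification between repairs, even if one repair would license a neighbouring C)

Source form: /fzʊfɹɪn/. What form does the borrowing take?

fʊzʊfʊɹɪn

Syllabifying with onset maximization leaves /f/, /f/ stranded (only a nasal (/m/, /n/, or /ŋ/) is licensed in coda position; onsets are limited to one consonant).
Epenthesis after each stranded consonant: /f/ → /fʊ/, /f/ → /fʊ/.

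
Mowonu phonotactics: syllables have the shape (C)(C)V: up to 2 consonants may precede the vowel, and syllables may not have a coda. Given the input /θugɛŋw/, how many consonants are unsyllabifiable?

2

Under (C)(C)V, the unsyllabifiable consonants are /ŋ/, /w/ (no codas are permitted; onsets may contain at most 2 consonants).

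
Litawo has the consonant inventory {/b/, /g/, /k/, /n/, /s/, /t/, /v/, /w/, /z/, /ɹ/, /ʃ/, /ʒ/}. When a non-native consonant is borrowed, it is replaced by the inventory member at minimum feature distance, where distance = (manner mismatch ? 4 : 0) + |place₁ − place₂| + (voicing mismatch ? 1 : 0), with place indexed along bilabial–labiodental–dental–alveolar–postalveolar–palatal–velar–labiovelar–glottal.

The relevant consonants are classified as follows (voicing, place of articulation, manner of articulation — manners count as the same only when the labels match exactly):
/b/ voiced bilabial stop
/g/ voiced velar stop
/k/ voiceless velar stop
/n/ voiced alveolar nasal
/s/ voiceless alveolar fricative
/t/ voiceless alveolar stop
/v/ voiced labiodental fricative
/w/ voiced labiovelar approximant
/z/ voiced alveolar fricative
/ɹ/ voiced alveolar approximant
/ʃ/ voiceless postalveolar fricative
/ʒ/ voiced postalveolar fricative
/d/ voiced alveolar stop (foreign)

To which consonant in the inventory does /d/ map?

t

/t/ is closest: same manner (stop), place distance 0 (alveolar→alveolar), voicing differs (+1); total 1. Next closest is /b/ at distance 3.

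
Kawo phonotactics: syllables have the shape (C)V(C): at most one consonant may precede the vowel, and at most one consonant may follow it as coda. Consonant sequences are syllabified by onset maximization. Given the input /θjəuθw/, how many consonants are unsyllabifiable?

2

The consonants /θ/, /w/ cannot be parsed into a legal (C)V(C) syllable (at most one coda consonant is licensed; onsets are limited to one consonant).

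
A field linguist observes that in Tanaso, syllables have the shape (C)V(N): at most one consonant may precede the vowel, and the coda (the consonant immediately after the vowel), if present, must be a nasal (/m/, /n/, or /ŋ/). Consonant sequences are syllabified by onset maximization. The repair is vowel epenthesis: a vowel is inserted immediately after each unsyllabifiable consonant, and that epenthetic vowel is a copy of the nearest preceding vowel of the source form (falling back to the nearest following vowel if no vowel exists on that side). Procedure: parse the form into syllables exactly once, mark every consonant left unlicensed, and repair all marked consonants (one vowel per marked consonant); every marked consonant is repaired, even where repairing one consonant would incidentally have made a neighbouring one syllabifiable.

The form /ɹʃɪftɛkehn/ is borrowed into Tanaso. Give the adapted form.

Syllabifying with onset maximization leaves /ɹ/, /f/, /h/, /n/ stranded (only a nasal (/m/, /n/, or /ŋ/) is licensed in coda position; onsets are limited to one consonant).
Each unlicensed consonant becomes the onset of a new syllable: /ɹ/ → /ɹɪ/, /f/ → /fɪ/, /h/ → /he/, /n/ → /ne/.

ɹɪʃɪfɪtɛkehene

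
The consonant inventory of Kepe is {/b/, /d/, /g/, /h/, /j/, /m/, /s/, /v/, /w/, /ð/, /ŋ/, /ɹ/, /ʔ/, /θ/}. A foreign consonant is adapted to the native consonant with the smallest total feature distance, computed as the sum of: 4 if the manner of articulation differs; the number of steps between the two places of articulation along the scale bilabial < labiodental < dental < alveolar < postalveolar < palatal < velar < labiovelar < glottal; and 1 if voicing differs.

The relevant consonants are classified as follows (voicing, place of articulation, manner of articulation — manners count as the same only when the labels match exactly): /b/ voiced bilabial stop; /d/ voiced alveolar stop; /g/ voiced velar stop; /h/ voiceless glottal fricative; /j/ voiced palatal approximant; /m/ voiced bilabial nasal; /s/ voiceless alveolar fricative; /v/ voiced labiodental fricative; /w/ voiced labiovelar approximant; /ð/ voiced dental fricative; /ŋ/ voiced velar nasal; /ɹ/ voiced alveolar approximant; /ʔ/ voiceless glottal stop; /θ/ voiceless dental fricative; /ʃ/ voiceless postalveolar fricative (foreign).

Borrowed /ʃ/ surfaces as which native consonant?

s

/s/ is closest: same manner (fricative), place distance 1 (postalveolar→alveolar), same voicing; total 1. Next closest is /θ/ at distance 2.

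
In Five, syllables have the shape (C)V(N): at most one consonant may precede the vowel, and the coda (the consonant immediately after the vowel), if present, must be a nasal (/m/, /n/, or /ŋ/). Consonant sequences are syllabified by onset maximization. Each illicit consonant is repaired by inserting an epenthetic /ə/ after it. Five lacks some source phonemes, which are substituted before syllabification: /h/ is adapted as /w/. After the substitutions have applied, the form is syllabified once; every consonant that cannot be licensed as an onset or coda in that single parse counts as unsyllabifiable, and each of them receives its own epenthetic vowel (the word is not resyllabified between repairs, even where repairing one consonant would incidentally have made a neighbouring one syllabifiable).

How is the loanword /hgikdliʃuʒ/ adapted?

wəgikədəliʃuʒə

Substitution: /h/ → /w/, giving /wgikdliʃuʒ/.
Syllabifying with onset maximization leaves /w/, /k/, /d/, /ʒ/ stranded (only a nasal (/m/, /n/, or /ŋ/) is licensed in coda position; onsets are limited to one consonant).
Each unlicensed consonant becomes the onset of a new syllable: /w/ → /wə/, /k/ → /kə/, /d/ → /də/, /ʒ/ → /ʒə/.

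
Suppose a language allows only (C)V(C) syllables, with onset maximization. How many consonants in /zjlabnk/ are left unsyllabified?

4

The consonants /z/, /j/, /n/, /k/ cannot be parsed into a legal (C)V(C) syllable (at most one coda consonant is licensed; onsets are limited to one consonant).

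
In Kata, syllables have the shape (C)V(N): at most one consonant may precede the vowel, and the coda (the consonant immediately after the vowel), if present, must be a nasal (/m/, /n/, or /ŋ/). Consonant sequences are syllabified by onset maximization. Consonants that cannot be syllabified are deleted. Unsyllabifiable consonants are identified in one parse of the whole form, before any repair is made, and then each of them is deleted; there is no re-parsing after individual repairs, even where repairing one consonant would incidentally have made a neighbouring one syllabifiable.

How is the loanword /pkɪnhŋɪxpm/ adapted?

kɪnŋɪ

The consonants /p/, /h/, /x/, /p/, /m/ cannot be parsed into a legal (C)V(N) syllable (only a nasal (/m/, /n/, or /ŋ/) is licensed in coda position; onsets are limited to one consonant).
Each unlicensed consonant is deleted: /p/, /h/, /x/, /p/, /m/.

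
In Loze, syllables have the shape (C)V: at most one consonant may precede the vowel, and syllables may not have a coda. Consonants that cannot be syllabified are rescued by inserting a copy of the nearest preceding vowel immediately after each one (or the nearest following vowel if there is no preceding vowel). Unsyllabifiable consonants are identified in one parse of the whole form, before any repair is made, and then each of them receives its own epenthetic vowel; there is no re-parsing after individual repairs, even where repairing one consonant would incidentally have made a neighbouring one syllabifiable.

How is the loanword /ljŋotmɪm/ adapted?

Syllabifying with onset maximization leaves /l/, /j/, /t/, /m/ stranded (no codas are permitted; onsets are limited to one consonant).
Inserting the epenthetic vowel yields /l/ → /lo/, /j/ → /jo/, /t/ → /to/, /m/ → /mɪ/.

lojoŋotomɪmɪ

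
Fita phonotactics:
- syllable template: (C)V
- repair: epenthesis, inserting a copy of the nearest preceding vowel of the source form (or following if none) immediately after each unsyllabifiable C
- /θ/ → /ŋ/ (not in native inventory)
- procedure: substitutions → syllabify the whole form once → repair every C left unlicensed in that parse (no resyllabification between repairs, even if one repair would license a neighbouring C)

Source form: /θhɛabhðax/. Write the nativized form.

Substitution: /θ/ → /ŋ/, giving /ŋhɛabhðax/.
Under (C)V, the unsyllabifiable consonants are /ŋ/, /b/, /h/, /x/ (no codas are permitted; onsets are limited to one consonant).
Each unlicensed consonant becomes the onset of a new syllable: /ŋ/ → /ŋɛ/, /b/ → /ba/, /h/ → /ha/, /x/ → /xa/.

ŋɛhɛabahaðaxa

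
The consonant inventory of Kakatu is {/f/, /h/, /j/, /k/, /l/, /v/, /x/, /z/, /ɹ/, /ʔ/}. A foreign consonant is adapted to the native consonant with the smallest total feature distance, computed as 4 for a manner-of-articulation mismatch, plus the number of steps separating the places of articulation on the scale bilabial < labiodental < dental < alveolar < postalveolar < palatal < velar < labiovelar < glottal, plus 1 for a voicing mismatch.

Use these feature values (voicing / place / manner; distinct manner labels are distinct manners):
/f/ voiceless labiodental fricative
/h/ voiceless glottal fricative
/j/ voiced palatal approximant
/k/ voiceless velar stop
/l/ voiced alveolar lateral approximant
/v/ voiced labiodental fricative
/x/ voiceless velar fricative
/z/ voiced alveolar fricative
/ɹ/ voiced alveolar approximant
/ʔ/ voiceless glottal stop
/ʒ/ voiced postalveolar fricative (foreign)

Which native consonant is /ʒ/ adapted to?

/z/ is closest: same manner (fricative), place distance 1 (postalveolar→alveolar), same voicing; total 1. Next closest is /v/ at distance 3.

z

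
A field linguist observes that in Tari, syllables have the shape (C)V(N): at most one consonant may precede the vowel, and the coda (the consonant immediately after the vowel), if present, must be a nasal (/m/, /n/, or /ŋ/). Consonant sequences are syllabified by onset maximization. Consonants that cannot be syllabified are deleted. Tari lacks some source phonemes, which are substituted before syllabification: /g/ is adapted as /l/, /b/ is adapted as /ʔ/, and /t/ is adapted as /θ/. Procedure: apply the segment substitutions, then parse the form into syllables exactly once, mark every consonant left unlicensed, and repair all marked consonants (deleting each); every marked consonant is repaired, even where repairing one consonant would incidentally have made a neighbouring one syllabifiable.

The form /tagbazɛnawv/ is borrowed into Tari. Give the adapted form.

θaʔazɛna

Substitution: /t/ → /θ/, /g/ → /l/, /b/ → /ʔ/, giving /θalʔazɛnawv/.
Syllabifying with onset maximization leaves /l/, /w/, /v/ stranded (only a nasal (/m/, /n/, or /ŋ/) is licensed in coda position; onsets are limited to one consonant).
Deletion applies to /l/, /w/, /v/.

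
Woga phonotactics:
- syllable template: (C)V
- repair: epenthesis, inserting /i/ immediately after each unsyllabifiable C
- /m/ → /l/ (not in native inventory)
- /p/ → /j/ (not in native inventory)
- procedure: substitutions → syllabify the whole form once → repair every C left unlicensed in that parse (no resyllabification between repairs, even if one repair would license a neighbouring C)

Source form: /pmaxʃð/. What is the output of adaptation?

Substitution: /p/ → /j/, /m/ → /l/, giving /jlaxʃð/.
Under (C)V, the unsyllabifiable consonants are /j/, /x/, /ʃ/, /ð/ (no codas are permitted; onsets are limited to one consonant).
Epenthesis after each stranded consonant: /j/ → /ji/, /x/ → /xi/, /ʃ/ → /ʃi/, /ð/ → /ði/.

jilaxiʃiði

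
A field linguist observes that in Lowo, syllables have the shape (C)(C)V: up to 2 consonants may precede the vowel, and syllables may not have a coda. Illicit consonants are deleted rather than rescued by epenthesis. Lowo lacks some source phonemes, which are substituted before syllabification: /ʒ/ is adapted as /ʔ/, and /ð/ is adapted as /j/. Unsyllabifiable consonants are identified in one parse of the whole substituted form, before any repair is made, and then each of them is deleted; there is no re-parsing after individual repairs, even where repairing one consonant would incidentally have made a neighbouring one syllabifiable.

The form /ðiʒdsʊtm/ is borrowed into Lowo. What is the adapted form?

jidsʊ

Substitution: /ð/ → /j/, /ʒ/ → /ʔ/, giving /jiʔdsʊtm/.
Syllabifying with onset maximization leaves /ʔ/, /t/, /m/ stranded (no codas are permitted; onsets may contain at most 2 consonants).
Deletion applies to /ʔ/, /t/, /m/.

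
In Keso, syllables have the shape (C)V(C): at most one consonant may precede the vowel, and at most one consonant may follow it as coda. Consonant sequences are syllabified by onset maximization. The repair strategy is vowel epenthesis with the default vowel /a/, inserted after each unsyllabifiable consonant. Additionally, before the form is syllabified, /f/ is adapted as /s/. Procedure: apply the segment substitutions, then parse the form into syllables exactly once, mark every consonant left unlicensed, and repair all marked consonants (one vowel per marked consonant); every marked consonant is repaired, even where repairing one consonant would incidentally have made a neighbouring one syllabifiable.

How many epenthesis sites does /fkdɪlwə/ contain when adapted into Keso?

After substitution the input is /skdɪlwə/.
The unsyllabifiable consonants are /s/, /k/; each receives one epenthetic vowel.

2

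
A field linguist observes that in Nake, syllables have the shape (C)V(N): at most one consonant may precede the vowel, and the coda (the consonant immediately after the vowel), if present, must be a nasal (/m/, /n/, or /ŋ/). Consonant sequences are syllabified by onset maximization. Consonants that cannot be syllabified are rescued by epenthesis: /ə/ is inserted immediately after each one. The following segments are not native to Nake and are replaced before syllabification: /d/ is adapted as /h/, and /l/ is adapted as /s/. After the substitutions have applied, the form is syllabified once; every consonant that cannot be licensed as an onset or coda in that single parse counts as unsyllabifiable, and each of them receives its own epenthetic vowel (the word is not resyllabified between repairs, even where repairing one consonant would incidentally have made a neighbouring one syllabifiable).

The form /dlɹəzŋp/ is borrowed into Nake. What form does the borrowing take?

həsəɹəzəŋəpə

Substitution: /d/ → /h/, /l/ → /s/, giving /hsɹəzŋp/.
The consonants /h/, /s/, /z/, /ŋ/, /p/ cannot be parsed into a legal (C)V(N) syllable (only a nasal (/m/, /n/, or /ŋ/) is licensed in coda position; onsets are limited to one consonant).
Epenthesis after each stranded consonant: /h/ → /hə/, /s/ → /sə/, /z/ → /zə/, /ŋ/ → /ŋə/, /p/ → /pə/.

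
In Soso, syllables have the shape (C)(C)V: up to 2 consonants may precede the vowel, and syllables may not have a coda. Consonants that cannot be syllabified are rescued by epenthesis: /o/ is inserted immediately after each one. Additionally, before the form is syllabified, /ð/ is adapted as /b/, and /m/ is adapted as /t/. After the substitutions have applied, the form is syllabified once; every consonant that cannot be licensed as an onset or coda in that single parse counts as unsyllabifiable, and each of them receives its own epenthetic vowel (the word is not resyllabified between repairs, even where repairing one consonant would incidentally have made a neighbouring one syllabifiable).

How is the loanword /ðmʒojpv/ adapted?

Substitution: /ð/ → /b/, /m/ → /t/, giving /btʒojpv/.
The consonants /b/, /j/, /p/, /v/ cannot be parsed into a legal (C)(C)V syllable (no codas are permitted; onsets may contain at most 2 consonants).
Each unlicensed consonant becomes the onset of a new syllable: /b/ → /bo/, /j/ → /jo/, /p/ → /po/, /v/ → /vo/.

botʒojopovo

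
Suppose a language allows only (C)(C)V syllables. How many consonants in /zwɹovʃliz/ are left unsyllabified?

Syllabifying with onset maximization leaves /z/, /v/, /z/ stranded (no codas are permitted; onsets may contain at most 2 consonants).

3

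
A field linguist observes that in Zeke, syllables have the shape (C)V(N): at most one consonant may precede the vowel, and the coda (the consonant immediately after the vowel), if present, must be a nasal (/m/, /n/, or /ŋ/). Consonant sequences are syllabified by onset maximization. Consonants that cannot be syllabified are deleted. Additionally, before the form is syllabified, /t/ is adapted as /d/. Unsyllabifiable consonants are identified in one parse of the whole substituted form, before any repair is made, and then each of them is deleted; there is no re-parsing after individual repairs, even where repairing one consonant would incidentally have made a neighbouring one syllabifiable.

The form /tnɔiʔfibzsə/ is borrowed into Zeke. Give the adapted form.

Substitution: /t/ → /d/, giving /dnɔiʔfibzsə/.
Syllabifying with onset maximization leaves /d/, /ʔ/, /b/, /z/ stranded (only a nasal (/m/, /n/, or /ŋ/) is licensed in coda position; onsets are limited to one consonant).
Deletion applies to /d/, /ʔ/, /b/, /z/.

nɔifisə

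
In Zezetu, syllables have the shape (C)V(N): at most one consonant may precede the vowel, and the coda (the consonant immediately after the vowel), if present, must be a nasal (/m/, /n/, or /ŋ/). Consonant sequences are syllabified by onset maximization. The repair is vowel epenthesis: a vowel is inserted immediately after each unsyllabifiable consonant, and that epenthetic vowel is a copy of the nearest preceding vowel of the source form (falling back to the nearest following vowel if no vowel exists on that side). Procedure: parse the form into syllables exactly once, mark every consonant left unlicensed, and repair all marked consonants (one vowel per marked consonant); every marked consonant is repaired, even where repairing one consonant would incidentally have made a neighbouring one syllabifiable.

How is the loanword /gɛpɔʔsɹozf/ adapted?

Under (C)V(N), the unsyllabifiable consonants are /ʔ/, /s/, /z/, /f/ (only a nasal (/m/, /n/, or /ŋ/) is licensed in coda position; onsets are limited to one consonant).
Inserting the epenthetic vowel yields /ʔ/ → /ʔɔ/, /s/ → /sɔ/, /z/ → /zo/, /f/ → /fo/.

gɛpɔʔɔsɔɹozofo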